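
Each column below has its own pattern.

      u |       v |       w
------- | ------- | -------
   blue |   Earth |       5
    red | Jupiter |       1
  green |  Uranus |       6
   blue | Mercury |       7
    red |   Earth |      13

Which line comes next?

Column u: blue, red, green, blue, red → green (repeats blue → red → green).
Column v: repeats Earth → Jupiter → Uranus → Mercury, so Earth, Jupiter, Uranus, Mercury, Earth → Jupiter.
Column w: each term is the sum of the two before it, so 5, 1, 6, 7, 13 → 20.
Putting it together: green  Jupiter  20.

green  Jupiter  20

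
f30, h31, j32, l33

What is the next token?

Letter: letters move forward 2 places in the alphabet; f, h, j, l → n.
For the second component, +1 each step: 30, 31, 32, 33 → 34.
Putting it together: n34.

n34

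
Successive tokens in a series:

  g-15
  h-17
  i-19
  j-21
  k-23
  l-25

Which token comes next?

Letter goes g, h, i, j, k, l → m (letters move forward 1 place in the alphabet).
Second component: +2 each step; 15, 17, 19, 21, 23, 25 → 27.
Putting it together: m-27.

m-27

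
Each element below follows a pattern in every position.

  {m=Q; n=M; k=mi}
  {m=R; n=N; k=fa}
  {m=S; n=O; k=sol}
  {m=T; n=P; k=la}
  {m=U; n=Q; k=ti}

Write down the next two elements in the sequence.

M goes Q, R, S, T, U → V → W (letters move forward 1 place in the alphabet).
N — letters move forward 1 place in the alphabet: M, N, O, P, Q → R → S.
For the k, runs through the solfège scale do→ti: mi, fa, sol, la, ti → do → re.
Putting the parts together: {m=V; n=R; k=do} and then {m=W; n=S; k=re}.

{m=V; n=R; k=do}, {m=W; n=S; k=re}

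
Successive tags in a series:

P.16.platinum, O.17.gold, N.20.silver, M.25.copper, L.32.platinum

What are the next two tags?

Letter goes P, O, N, M, L → K → J (letters move back 1 place in the alphabet).
Second component — differences are 1, 3, 5, … (increasing by 2 each time): 16, 17, 20, 25, 32 → 41 → 52.
Metal: platinum, gold, silver, copper, platinum → gold → silver (repeats platinum → gold → silver → copper).
So the next two tags are K.41.gold and J.52.silver.

K.41.gold then J.52.silver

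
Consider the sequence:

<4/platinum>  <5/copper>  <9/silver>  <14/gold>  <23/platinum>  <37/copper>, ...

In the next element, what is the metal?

Metal: platinum, copper, silver, gold, platinum, copper → silver (repeats platinum → copper → silver → gold).

silver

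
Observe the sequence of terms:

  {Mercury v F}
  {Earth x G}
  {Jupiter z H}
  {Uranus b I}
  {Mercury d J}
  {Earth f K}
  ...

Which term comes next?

{Jupiter h L}

Planet goes Mercury, Earth, Jupiter, Uranus, Mercury, Earth → Jupiter (repeats Mercury → Earth → Jupiter → Uranus).
For the first letter, letters move forward 2 places in the alphabet, wrapping Z→A: v, x, z, b, d, f → h.
Second letter: letters move forward 1 place in the alphabet; F, G, H, I, J, K → L.
Putting it together: {Jupiter h L}.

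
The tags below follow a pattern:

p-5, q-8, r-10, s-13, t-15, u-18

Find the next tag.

Letter: p, q, r, s, t, u → v (letters move forward 1 place in the alphabet).
Second component goes 5, 8, 10, 13, 15, 18 → 20 (alternating steps +3, +2, +3, +2, …).
Combining the parts gives v-20.

v-20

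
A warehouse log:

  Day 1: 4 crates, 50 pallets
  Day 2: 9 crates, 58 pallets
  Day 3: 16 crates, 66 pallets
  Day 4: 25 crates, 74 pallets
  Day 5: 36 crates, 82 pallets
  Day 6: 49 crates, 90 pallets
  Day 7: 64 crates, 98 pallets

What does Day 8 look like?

81 crates, 106 pallets

Crates: perfect squares: 2², 3², 4², …; 4, 9, 16, 25, 36, 49, 64 → 81.
Pallets: +8 each step, so 50, 58, 66, 74, 82, 90, 98 → 106.
Combining the parts gives 81 crates, 106 pallets.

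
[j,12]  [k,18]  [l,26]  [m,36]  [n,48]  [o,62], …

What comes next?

Letter goes j, k, l, m, n, o → p (letters move forward 1 place in the alphabet).
Second component — differences are 6, 8, 10, … (increasing by 2 each time): 12, 18, 26, 36, 48, 62 → 78.
Combining the parts gives [p,78].

[p,78]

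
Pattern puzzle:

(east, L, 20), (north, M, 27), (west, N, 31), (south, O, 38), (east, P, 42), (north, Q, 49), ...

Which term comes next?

Direction: repeats east → north → west → south, so east, north, west, south, east, north → west.
Letter: letters move forward 1 place in the alphabet, so L, M, N, O, P, Q → R.
For the third part, alternating steps +7, +4, +7, +4, …: 20, 27, 31, 38, 42, 49 → 53.
Combining the parts gives (west, R, 53).

(west, R, 53)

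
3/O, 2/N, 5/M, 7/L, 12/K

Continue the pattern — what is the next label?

First component — each term is the sum of the two before it: 3, 2, 5, 7, 12 → 19.
Letter: letters move back 1 place in the alphabet, so O, N, M, L, K → J.
So the next label is 19/J.

19/J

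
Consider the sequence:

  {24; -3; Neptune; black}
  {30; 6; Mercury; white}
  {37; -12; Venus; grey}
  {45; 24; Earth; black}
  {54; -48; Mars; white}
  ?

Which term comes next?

First slot: differences are 6, 7, 8, … (increasing by 1 each time), so 24, 30, 37, 45, 54 → 64.
Second slot goes -3, 6, -12, 24, -48 → 96 (×(-2) each step).
Planet goes Neptune, Mercury, Venus, Earth, Mars → Jupiter (runs through the planets Mercury→Neptune).
Shade: repeats black → white → grey, so black, white, grey, black, white → grey.
Combining the parts gives {64; 96; Jupiter; grey}.

{64; 96; Jupiter; grey}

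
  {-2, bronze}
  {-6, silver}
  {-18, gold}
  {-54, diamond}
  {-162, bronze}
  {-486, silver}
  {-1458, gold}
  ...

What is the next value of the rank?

diamond

For the rank, repeats bronze → silver → gold → diamond: bronze, silver, gold, diamond, bronze, silver, gold → diamond.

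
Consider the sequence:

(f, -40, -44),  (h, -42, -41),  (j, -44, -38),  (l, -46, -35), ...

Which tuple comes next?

(n, -48, -32)

Letter: f, h, j, l → n (letters move forward 2 places in the alphabet).
Second value — −2 each step: -40, -42, -44, -46 → -48.
Third value — +3 each step: -44, -41, -38, -35 → -32.
So the next tuple is (n, -48, -32).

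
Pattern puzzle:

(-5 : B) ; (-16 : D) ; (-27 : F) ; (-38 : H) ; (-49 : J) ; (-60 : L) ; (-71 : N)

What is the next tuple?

(-82 : P)

For the first component, −11 each step: -5, -16, -27, -38, -49, -60, -71 → -82.
Letter — letters move forward 2 places in the alphabet: B, D, F, H, J, L, N → P.
Putting it together: (-82 : P).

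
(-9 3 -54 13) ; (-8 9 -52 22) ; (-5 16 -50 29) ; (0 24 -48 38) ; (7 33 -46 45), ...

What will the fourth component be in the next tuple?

Fourth component: alternating steps +9, +7, +9, +7, …, so 13, 22, 29, 38, 45 → 54.

54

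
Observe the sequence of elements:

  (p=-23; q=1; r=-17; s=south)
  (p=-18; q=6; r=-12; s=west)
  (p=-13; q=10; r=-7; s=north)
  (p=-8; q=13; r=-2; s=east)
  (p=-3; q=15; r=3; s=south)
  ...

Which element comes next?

P: +5 each step; -23, -18, -13, -8, -3 → 2.
For the q, differences are 5, 4, 3, … (decreasing by 1 each time): 1, 6, 10, 13, 15 → 16.
R: always 6 more than the p; -17, -12, -7, -2, 3 → 8.
S: repeats south → west → north → east, so south, west, north, east, south → west.
So the next element is (p=2; q=16; r=8; s=west).

(p=2; q=16; r=8; s=west)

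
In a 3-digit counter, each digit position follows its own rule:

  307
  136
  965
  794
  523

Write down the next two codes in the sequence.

First digit — −2 each step, mod 10: 3, 1, 9, 7, 5 → 3 → 1.
Second digit: +3 each step, mod 10, so 0, 3, 6, 9, 2 → 5 → 8.
Third digit: −1 each step, mod 10, so 7, 6, 5, 4, 3 → 2 → 1.
Putting the parts together: 352 and then 181.

352 then 181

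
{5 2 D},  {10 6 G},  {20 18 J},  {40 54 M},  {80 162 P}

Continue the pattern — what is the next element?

{160 486 S}

First coordinate: 5, 10, 20, 40, 80 → 160 (×2 each step).
Second coordinate: ×3 each step; 2, 6, 18, 54, 162 → 486.
Letter — letters move forward 3 places in the alphabet: D, G, J, M, P → S.
So the next element is {160 486 S}.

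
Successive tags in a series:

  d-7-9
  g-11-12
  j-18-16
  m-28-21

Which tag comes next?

Letter — letters move forward 3 places in the alphabet: d, g, j, m → p.
Second component: differences are 4, 7, 10, … (increasing by 3 each time); 7, 11, 18, 28 → 41.
Third component: differences are 3, 4, 5, … (increasing by 1 each time); 9, 12, 16, 21 → 27.
So the next tag is p-41-27.

p-41-27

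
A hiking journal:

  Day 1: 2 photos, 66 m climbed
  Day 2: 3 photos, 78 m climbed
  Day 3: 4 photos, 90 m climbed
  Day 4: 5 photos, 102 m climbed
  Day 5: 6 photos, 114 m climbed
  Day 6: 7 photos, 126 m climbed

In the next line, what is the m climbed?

M climbed: +12 each step; 66, 78, 90, 102, 114, 126 → 138.

138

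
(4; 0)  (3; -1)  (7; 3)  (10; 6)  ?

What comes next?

First component: each term is the sum of the two before it; 4, 3, 7, 10 → 17.
Second component goes 0, -1, 3, 6 → 13 (always 4 less than the first component).
So the next element is (17; 13).

(17; 13)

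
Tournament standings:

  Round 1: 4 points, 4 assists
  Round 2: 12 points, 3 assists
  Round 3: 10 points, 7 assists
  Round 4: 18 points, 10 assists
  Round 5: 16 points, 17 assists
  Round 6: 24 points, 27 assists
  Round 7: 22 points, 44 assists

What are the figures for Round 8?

Points: 4, 12, 10, 18, 16, 24, 22 → 30 (alternating steps +8, −2, +8, −2, …).
For the assists, each term is the sum of the two before it: 4, 3, 7, 10, 17, 27, 44 → 71.
So the next record is 30 points, 71 assists.

30 points, 71 assists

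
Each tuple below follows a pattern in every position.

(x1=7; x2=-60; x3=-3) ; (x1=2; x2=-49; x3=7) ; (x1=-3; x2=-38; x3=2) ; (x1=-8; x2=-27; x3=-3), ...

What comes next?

X1: 7, 2, -3, -8 → -13 (−5 each step).
For the x2, +11 each step: -60, -49, -38, -27 → -16.
X3 goes -3, 7, 2, -3 → -8 (always the previous value of the x1).
Putting it together: (x1=-13; x2=-16; x3=-8).

(x1=-13; x2=-16; x3=-8)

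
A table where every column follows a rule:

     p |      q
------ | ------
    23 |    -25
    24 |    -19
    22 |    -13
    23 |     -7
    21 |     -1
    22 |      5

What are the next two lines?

20  11; 21  17

Column p goes 23, 24, 22, 23, 21, 22 → 20 → 21 (alternating steps +1, −2, +1, −2, …).
Column q — +6 each step: -25, -19, -13, -7, -1, 5 → 11 → 17.
So the next two lines are 20  11 and 21  17.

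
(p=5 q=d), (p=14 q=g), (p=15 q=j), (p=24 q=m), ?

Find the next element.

(p=25 q=p)

P goes 5, 14, 15, 24 → 25 (alternating steps +9, +1, +9, +1, …).
For the q, letters move forward 3 places in the alphabet: d, g, j, m → p.
Putting it together: (p=25 q=p).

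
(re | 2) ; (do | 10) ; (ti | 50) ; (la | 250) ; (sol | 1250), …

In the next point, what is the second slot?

Second slot: ×5 each step, so 2, 10, 50, 250, 1250 → 6250.

6250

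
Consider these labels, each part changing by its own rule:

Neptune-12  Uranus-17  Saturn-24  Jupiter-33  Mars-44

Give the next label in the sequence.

Planet: Neptune, Uranus, Saturn, Jupiter, Mars → Earth (runs backward through the planets Mercury→Neptune).
Second component goes 12, 17, 24, 33, 44 → 57 (differences are 5, 7, 9, … (increasing by 2 each time)).
Combining the parts gives Earth-57.

Earth-57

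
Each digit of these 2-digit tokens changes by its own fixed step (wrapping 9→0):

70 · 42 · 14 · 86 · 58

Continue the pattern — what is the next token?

20

First digit — −3 each step, mod 10: 7, 4, 1, 8, 5 → 2.
For the second digit, +2 each step, mod 10: 0, 2, 4, 6, 8 → 0.
So the next token is 20.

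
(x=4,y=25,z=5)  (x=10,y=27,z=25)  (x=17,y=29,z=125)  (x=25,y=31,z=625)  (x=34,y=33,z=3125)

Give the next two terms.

(x=44,y=35,z=15625), (x=55,y=37,z=78125)

X: differences are 6, 7, 8, … (increasing by 1 each time), so 4, 10, 17, 25, 34 → 44 → 55.
Y goes 25, 27, 29, 31, 33 → 35 → 37 (+2 each step).
For the z, ×5 each step: 5, 25, 125, 625, 3125 → 15625 → 78125.
So the next two terms are (x=44,y=35,z=15625) and (x=55,y=37,z=78125).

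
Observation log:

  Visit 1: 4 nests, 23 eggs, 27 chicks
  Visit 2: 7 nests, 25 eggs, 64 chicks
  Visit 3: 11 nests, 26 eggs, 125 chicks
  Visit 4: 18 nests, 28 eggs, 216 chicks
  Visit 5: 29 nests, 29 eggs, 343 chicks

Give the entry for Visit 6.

47 nests, 31 eggs, 512 chicks

For the nests, each term is the sum of the two before it: 4, 7, 11, 18, 29 → 47.
Eggs: alternating steps +2, +1, +2, +1, …; 23, 25, 26, 28, 29 → 31.
Chicks: perfect cubes: 3³, 4³, 5³, …, so 27, 64, 125, 216, 343 → 512.
Putting it together: 47 nests, 31 eggs, 512 chicks.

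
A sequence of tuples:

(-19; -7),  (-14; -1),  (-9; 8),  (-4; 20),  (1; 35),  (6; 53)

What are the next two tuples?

(11; 74), (16; 98)

For the first part, +5 each step: -19, -14, -9, -4, 1, 6 → 11 → 16.
Second part: -7, -1, 8, 20, 35, 53 → 74 → 98 (differences are 6, 9, 12, … (increasing by 3 each time)).
So the next two tuples are (11; 74) and (16; 98).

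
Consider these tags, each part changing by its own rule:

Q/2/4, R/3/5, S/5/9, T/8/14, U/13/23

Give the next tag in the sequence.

Letter: letters move forward 1 place in the alphabet; Q, R, S, T, U → V.
Second component goes 2, 3, 5, 8, 13 → 21 (each term is the sum of the two before it).
For the third component, each term is the sum of the two before it: 4, 5, 9, 14, 23 → 37.
Putting it together: V/21/37.

V/21/37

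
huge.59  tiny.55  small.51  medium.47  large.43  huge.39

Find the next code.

Size: huge, tiny, small, medium, large, huge → tiny (repeats huge → tiny → small → medium → large).
Second component goes 59, 55, 51, 47, 43, 39 → 35 (−4 each step).
Combining the parts gives tiny.35.

tiny.35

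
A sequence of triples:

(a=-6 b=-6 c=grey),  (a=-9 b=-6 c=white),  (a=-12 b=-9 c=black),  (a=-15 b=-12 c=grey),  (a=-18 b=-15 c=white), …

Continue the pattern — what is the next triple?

A: −3 each step, so -6, -9, -12, -15, -18 → -21.
B: always the previous value of the a; -6, -6, -9, -12, -15 → -18.
C: repeats grey → white → black; grey, white, black, grey, white → black.
Combining the parts gives (a=-21 b=-18 c=black).

(a=-21 b=-18 c=black)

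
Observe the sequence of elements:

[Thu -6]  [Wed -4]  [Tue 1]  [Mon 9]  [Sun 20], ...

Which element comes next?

Day goes Thu, Wed, Tue, Mon, Sun → Sat (runs backward through the weekdays Mon→Sun).
Second component: differences are 2, 5, 8, … (increasing by 3 each time); -6, -4, 1, 9, 20 → 34.
So the next element is [Sat 34].

[Sat 34]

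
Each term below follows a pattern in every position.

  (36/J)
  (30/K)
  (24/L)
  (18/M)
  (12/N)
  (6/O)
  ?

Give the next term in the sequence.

(0/P)

First slot: −6 each step; 36, 30, 24, 18, 12, 6 → 0.
Letter: letters move forward 1 place in the alphabet, so J, K, L, M, N, O → P.
Combining the parts gives (0/P).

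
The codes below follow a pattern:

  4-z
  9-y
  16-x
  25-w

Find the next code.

For the first component, perfect squares: 2², 3², 4², …: 4, 9, 16, 25 → 36.
Letter — letters move back 1 place in the alphabet: z, y, x, w → v.
Putting it together: 36-v.

36-v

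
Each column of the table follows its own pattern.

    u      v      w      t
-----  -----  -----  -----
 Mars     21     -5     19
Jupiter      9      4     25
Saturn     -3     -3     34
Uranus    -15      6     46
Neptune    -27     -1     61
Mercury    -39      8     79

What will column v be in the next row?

Column u: Mars, Jupiter, Saturn, Uranus, Neptune, Mercury → Venus (runs through the planets Mercury→Neptune).
Column v: −12 each step; 21, 9, -3, -15, -27, -39 → -51.
Column w: alternating steps +9, −7, +9, −7, …, so -5, 4, -3, 6, -1, 8 → 1.
Column t: differences are 6, 9, 12, … (increasing by 3 each time); 19, 25, 34, 46, 61, 79 → 100.

-51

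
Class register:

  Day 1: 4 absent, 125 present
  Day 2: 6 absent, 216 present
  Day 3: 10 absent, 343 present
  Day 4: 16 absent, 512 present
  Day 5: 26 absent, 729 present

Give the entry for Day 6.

Absent goes 4, 6, 10, 16, 26 → 42 (each term is the sum of the two before it).
For the present, perfect cubes: 5³, 6³, 7³, …: 125, 216, 343, 512, 729 → 1000.
Combining the parts gives 42 absent, 1000 present.

42 absent, 1000 present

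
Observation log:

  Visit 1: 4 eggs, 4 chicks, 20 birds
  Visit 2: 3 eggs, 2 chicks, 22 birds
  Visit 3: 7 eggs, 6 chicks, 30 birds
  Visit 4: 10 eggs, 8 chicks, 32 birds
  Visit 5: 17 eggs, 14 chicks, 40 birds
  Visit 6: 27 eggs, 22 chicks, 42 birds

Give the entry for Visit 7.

Eggs: 4, 3, 7, 10, 17, 27 → 44 (each term is the sum of the two before it).
For the chicks, each term is the sum of the two before it: 4, 2, 6, 8, 14, 22 → 36.
Birds goes 20, 22, 30, 32, 40, 42 → 50 (alternating steps +2, +8, +2, +8, …).
So the next row is 44 eggs, 36 chicks, 50 birds.

44 eggs, 36 chicks, 50 birds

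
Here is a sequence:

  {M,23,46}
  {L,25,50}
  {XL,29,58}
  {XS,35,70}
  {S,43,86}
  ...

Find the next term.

Size: runs through clothing sizes XS→XL; M, L, XL, XS, S → M.
Second part: 23, 25, 29, 35, 43 → 53 (differences are 2, 4, 6, … (increasing by 2 each time)).
Third part goes 46, 50, 58, 70, 86 → 106 (always 2 × the second part).
Combining the parts gives {M,53,106}.

{M,53,106}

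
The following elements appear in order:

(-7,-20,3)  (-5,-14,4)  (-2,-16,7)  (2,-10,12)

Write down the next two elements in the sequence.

First component: -7, -5, -2, 2 → 7 → 13 (differences are 2, 3, 4, … (increasing by 1 each time)).
Second component: alternating steps +6, −2, +6, −2, …; -20, -14, -16, -10 → -12 → -6.
For the third component, differences are 1, 3, 5, … (increasing by 2 each time): 3, 4, 7, 12 → 19 → 28.
So the next two elements are (7,-12,19) and (13,-6,28).

(7,-12,19), (13,-6,28)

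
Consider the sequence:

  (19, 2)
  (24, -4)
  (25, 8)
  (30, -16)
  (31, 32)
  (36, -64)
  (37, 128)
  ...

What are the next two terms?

(42, -256), (43, 512)

First component — alternating steps +5, +1, +5, +1, …: 19, 24, 25, 30, 31, 36, 37 → 42 → 43.
Second component goes 2, -4, 8, -16, 32, -64, 128 → -256 → 512 (×(-2) each step).
So the next two terms are (42, -256) and (43, 512).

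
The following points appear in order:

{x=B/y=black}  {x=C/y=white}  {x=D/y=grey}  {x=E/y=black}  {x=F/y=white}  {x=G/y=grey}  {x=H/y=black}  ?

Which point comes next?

{x=I/y=white}

X goes B, C, D, E, F, G, H → I (letters move forward 1 place in the alphabet).
Y goes black, white, grey, black, white, grey, black → white (repeats black → white → grey).
Putting it together: {x=I/y=white}.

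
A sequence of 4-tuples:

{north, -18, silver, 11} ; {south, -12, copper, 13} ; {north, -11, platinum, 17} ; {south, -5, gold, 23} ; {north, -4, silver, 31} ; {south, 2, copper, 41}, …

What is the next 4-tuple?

Direction: alternates north ↔ south; north, south, north, south, north, south → north.
Second coordinate goes -18, -12, -11, -5, -4, 2 → 3 (alternating steps +6, +1, +6, +1, …).
Metal: silver, copper, platinum, gold, silver, copper → platinum (repeats silver → copper → platinum → gold).
Fourth coordinate: differences are 2, 4, 6, … (increasing by 2 each time); 11, 13, 17, 23, 31, 41 → 53.
Putting it together: {north, 3, platinum, 53}.

{north, 3, platinum, 53}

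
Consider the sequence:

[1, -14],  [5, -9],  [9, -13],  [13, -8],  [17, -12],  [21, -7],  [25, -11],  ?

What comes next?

For the first entry, +4 each step: 1, 5, 9, 13, 17, 21, 25 → 29.
Second entry — alternating steps +5, −4, +5, −4, …: -14, -9, -13, -8, -12, -7, -11 → -6.
Putting it together: [29, -6].

[29, -6]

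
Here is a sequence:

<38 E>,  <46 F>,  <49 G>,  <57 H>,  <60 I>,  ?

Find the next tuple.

<68 J>

First component goes 38, 46, 49, 57, 60 → 68 (alternating steps +8, +3, +8, +3, …).
Letter goes E, F, G, H, I → J (letters move forward 1 place in the alphabet).
Putting it together: <68 J>.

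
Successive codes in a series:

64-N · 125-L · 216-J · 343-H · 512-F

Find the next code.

First component: perfect cubes: 4³, 5³, 6³, …, so 64, 125, 216, 343, 512 → 729.
Letter goes N, L, J, H, F → D (letters move back 2 places in the alphabet).
Putting it together: 729-D.

729-D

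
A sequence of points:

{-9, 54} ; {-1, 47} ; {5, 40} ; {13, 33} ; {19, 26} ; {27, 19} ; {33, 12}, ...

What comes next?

First coordinate: -9, -1, 5, 13, 19, 27, 33 → 41 (alternating steps +8, +6, +8, +6, …).
Second coordinate goes 54, 47, 40, 33, 26, 19, 12 → 5 (−7 each step).
Putting it together: {41, 5}.

{41, 5}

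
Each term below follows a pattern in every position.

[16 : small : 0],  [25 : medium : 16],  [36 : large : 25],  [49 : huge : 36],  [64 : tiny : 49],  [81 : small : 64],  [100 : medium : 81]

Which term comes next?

First value goes 16, 25, 36, 49, 64, 81, 100 → 121 (perfect squares: 4², 5², 6², …).
Size — repeats small → medium → large → huge → tiny: small, medium, large, huge, tiny, small, medium → large.
Third value goes 0, 16, 25, 36, 49, 64, 81 → 100 (always the previous value of the first value).
Putting it together: [121 : large : 100].

[121 : large : 100]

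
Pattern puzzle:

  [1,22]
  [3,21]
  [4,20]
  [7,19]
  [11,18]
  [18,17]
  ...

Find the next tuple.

[29,16]

First value: each term is the sum of the two before it, so 1, 3, 4, 7, 11, 18 → 29.
Second value: 22, 21, 20, 19, 18, 17 → 16 (−1 each step).
Combining the parts gives [29,16].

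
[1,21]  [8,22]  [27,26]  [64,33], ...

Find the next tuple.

[125,43]

First coordinate: 1, 8, 27, 64 → 125 (perfect cubes: 1³, 2³, 3³, …).
Second coordinate: differences are 1, 4, 7, … (increasing by 3 each time); 21, 22, 26, 33 → 43.
Putting it together: [125,43].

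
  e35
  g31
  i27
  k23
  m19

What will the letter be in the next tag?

Letter: letters move forward 2 places in the alphabet, so e, g, i, k, m → o.
Second component — −4 each step: 35, 31, 27, 23, 19 → 15.

o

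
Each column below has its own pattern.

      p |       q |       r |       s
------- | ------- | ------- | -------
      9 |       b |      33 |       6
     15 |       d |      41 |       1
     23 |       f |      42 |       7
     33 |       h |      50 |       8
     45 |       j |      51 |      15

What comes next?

59  l  59  23

Column p goes 9, 15, 23, 33, 45 → 59 (differences are 6, 8, 10, … (increasing by 2 each time)).
Column q goes b, d, f, h, j → l (letters move forward 2 places in the alphabet).
Column r: alternating steps +8, +1, +8, +1, …, so 33, 41, 42, 50, 51 → 59.
Column s: 6, 1, 7, 8, 15 → 23 (each term is the sum of the two before it).
Combining the parts gives 59  l  59  23.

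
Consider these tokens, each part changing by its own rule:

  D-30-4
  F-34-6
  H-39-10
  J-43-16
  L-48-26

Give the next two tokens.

Letter goes D, F, H, J, L → N → P (letters move forward 2 places in the alphabet).
Second component — alternating steps +4, +5, +4, +5, …: 30, 34, 39, 43, 48 → 52 → 57.
For the third component, each term is the sum of the two before it: 4, 6, 10, 16, 26 → 42 → 68.
So the next two tokens are N-52-42 and P-57-68.

N-52-42 then P-57-68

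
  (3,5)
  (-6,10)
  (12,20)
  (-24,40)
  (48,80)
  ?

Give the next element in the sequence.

(-96,160)

First value: 3, -6, 12, -24, 48 → -96 (×(-2) each step).
Second value: ×2 each step, so 5, 10, 20, 40, 80 → 160.
So the next element is (-96,160).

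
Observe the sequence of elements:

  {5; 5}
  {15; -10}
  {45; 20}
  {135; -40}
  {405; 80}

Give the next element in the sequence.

{1215; -160}

First value: 5, 15, 45, 135, 405 → 1215 (×3 each step).
Second value goes 5, -10, 20, -40, 80 → -160 (×(-2) each step).
Combining the parts gives {1215; -160}.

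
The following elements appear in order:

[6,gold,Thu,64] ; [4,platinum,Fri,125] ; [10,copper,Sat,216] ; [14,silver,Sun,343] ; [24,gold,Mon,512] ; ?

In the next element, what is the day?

Day: Thu, Fri, Sat, Sun, Mon → Tue (runs through the weekdays Mon→Sun).

Tue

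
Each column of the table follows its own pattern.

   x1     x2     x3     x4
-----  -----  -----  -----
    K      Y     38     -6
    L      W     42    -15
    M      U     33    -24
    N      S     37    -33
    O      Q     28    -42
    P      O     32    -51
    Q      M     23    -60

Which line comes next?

R  K  27  -69

Column x1 goes K, L, M, N, O, P, Q → R (letters move forward 1 place in the alphabet).
Column x2: Y, W, U, S, Q, O, M → K (letters move back 2 places in the alphabet).
Column x3 goes 38, 42, 33, 37, 28, 32, 23 → 27 (alternating steps +4, −9, +4, −9, …).
Column x4: -6, -15, -24, -33, -42, -51, -60 → -69 (−9 each step).
Combining the parts gives R  K  27  -69.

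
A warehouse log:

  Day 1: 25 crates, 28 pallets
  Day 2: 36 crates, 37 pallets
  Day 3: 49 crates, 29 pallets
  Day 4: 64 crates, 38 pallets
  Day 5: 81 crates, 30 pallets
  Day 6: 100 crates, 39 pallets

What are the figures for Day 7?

For the crates, perfect squares: 5², 6², 7², …: 25, 36, 49, 64, 81, 100 → 121.
For the pallets, alternating steps +9, −8, +9, −8, …: 28, 37, 29, 38, 30, 39 → 31.
So the next row is 121 crates, 31 pallets.

121 crates, 31 pallets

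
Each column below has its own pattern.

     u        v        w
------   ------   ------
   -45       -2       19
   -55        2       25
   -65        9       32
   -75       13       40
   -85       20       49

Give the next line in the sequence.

Column u: -45, -55, -65, -75, -85 → -95 (−10 each step).
Column v — alternating steps +4, +7, +4, +7, …: -2, 2, 9, 13, 20 → 24.
Column w goes 19, 25, 32, 40, 49 → 59 (differences are 6, 7, 8, … (increasing by 1 each time)).
So the next line is -95  24  59.

-95  24  59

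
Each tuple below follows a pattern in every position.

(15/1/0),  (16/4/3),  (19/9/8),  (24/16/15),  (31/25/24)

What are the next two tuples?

(40/36/35), (51/49/48)

First slot: 15, 16, 19, 24, 31 → 40 → 51 (differences are 1, 3, 5, … (increasing by 2 each time)).
Second slot goes 1, 4, 9, 16, 25 → 36 → 49 (perfect squares: 1², 2², 3², …).
Third slot — always 1 less than the second slot: 0, 3, 8, 15, 24 → 35 → 48.
So the next two tuples are (40/36/35) and (51/49/48).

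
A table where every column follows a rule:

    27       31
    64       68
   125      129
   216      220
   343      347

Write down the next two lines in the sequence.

For the first component, perfect cubes: 3³, 4³, 5³, …: 27, 64, 125, 216, 343 → 512 → 729.
Second component: 31, 68, 129, 220, 347 → 516 → 733 (always 4 more than the first component).
Putting the parts together: 512  516 and then 729  733.

512  516; 729  733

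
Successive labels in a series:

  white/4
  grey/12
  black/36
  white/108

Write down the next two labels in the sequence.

grey/324 then black/972

Shade: white, grey, black, white → grey → black (repeats white → grey → black).
Second component — ×3 each step: 4, 12, 36, 108 → 324 → 972.
So the next two labels are grey/324 and black/972.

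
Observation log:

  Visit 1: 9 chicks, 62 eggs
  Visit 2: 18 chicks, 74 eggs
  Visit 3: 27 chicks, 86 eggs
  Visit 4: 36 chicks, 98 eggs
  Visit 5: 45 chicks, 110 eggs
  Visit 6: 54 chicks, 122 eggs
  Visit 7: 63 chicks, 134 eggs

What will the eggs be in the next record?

146

Eggs — +12 each step: 62, 74, 86, 98, 110, 122, 134 → 146.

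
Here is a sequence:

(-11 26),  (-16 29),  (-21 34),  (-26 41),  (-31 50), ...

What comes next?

(-36 61)

First value: −5 each step, so -11, -16, -21, -26, -31 → -36.
Second value: differences are 3, 5, 7, … (increasing by 2 each time), so 26, 29, 34, 41, 50 → 61.
So the next term is (-36 61).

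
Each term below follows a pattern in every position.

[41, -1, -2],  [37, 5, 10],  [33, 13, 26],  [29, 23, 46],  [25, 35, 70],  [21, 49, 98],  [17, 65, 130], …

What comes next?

[13, 83, 166]

First value: −4 each step, so 41, 37, 33, 29, 25, 21, 17 → 13.
Second value goes -1, 5, 13, 23, 35, 49, 65 → 83 (differences are 6, 8, 10, … (increasing by 2 each time)).
Third value: always 2 × the second value; -2, 10, 26, 46, 70, 98, 130 → 166.
So the next term is [13, 83, 166].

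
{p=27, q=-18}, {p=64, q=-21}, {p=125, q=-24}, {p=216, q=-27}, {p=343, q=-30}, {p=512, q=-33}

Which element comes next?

P goes 27, 64, 125, 216, 343, 512 → 729 (perfect cubes: 3³, 4³, 5³, …).
Q: −3 each step, so -18, -21, -24, -27, -30, -33 → -36.
So the next element is {p=729, q=-36}.

{p=729, q=-36}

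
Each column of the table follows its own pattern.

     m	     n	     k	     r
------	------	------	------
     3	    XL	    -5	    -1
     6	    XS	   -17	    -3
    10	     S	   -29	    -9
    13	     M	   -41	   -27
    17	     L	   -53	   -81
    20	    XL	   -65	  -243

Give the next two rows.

Column m: alternating steps +3, +4, +3, +4, …; 3, 6, 10, 13, 17, 20 → 24 → 27.
Column n — repeats XL → XS → S → M → L: XL, XS, S, M, L, XL → XS → S.
Column k — −12 each step: -5, -17, -29, -41, -53, -65 → -77 → -89.
Column r: ×3 each step, so -1, -3, -9, -27, -81, -243 → -729 → -2187.
Putting the parts together: 24  XS  -77  -729 and then 27  S  -89  -2187.

24  XS  -77  -729; 27  S  -89  -2187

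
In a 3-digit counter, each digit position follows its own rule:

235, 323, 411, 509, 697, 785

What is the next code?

873

First digit: 2, 3, 4, 5, 6, 7 → 8 (+1 each step, mod 10).
Second digit: −1 each step, mod 10, so 3, 2, 1, 0, 9, 8 → 7.
Third digit goes 5, 3, 1, 9, 7, 5 → 3 (−2 each step, mod 10).
Putting it together: 873.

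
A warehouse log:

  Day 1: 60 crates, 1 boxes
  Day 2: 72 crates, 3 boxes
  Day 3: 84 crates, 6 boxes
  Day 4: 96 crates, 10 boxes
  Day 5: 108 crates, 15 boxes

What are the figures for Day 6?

Crates: +12 each step, so 60, 72, 84, 96, 108 → 120.
For the boxes, differences are 2, 3, 4, … (increasing by 1 each time): 1, 3, 6, 10, 15 → 21.
Putting it together: 120 crates, 21 boxes.

120 crates, 21 boxes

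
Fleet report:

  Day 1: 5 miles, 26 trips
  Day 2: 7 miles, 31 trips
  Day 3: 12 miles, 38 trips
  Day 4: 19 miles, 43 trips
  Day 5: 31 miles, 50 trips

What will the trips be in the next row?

55

Trips: 26, 31, 38, 43, 50 → 55 (alternating steps +5, +7, +5, +7, …).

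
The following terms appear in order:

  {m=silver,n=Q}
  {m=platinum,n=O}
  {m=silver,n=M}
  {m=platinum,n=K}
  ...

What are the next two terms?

{m=silver,n=I}, {m=platinum,n=G}

M goes silver, platinum, silver, platinum → silver → platinum (alternates silver ↔ platinum).
N goes Q, O, M, K → I → G (letters move back 2 places in the alphabet).
So the next two terms are {m=silver,n=I} and {m=platinum,n=G}.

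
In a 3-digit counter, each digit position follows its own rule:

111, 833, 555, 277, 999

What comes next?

First digit: −3 each step, mod 10; 1, 8, 5, 2, 9 → 6.
Second digit: +2 each step, mod 10, so 1, 3, 5, 7, 9 → 1.
Third digit: +2 each step, mod 10, so 1, 3, 5, 7, 9 → 1.
So the next tag is 611.

611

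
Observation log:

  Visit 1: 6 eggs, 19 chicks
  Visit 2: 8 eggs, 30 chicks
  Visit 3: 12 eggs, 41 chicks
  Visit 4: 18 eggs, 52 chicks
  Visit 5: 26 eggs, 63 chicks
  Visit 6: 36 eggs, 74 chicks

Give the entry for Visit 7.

Eggs: 6, 8, 12, 18, 26, 36 → 48 (differences are 2, 4, 6, … (increasing by 2 each time)).
Chicks — +11 each step: 19, 30, 41, 52, 63, 74 → 85.
Putting it together: 48 eggs, 85 chicks.

48 eggs, 85 chicks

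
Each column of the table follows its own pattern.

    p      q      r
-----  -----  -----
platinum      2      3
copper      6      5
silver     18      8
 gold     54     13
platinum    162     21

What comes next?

copper  486  34

Column p: platinum, copper, silver, gold, platinum → copper (repeats platinum → copper → silver → gold).
For the column q, ×3 each step: 2, 6, 18, 54, 162 → 486.
Column r: each term is the sum of the two before it, so 3, 5, 8, 13, 21 → 34.
Putting it together: copper  486  34.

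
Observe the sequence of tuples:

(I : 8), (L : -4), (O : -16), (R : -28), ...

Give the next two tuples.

(U : -40), (X : -52)

Letter: letters move forward 3 places in the alphabet; I, L, O, R → U → X.
Second component goes 8, -4, -16, -28 → -40 → -52 (−12 each step).
So the next two tuples are (U : -40) and (X : -52).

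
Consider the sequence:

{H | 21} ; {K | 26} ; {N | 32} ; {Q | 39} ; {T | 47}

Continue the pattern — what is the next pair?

Letter: letters move forward 3 places in the alphabet; H, K, N, Q, T → W.
Second entry: differences are 5, 6, 7, … (increasing by 1 each time); 21, 26, 32, 39, 47 → 56.
Combining the parts gives {W | 56}.

{W | 56}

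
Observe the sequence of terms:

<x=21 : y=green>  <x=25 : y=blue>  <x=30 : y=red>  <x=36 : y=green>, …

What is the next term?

<x=43 : y=blue>

X: differences are 4, 5, 6, … (increasing by 1 each time), so 21, 25, 30, 36 → 43.
For the y, repeats green → blue → red: green, blue, red, green → blue.
So the next term is <x=43 : y=blue>.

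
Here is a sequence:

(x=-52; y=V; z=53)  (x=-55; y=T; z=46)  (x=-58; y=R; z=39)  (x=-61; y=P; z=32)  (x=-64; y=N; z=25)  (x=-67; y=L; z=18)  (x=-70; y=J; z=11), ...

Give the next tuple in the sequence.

X: -52, -55, -58, -61, -64, -67, -70 → -73 (−3 each step).
Y goes V, T, R, P, N, L, J → H (letters move back 2 places in the alphabet).
Z: 53, 46, 39, 32, 25, 18, 11 → 4 (−7 each step).
Combining the parts gives (x=-73; y=H; z=4).

(x=-73; y=H; z=4)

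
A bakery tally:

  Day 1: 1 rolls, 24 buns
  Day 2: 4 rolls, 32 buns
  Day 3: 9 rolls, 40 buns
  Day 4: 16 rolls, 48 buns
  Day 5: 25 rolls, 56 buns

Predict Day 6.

Rolls goes 1, 4, 9, 16, 25 → 36 (perfect squares: 1², 2², 3², …).
Buns: 24, 32, 40, 48, 56 → 64 (+8 each step).
Putting it together: 36 rolls, 64 buns.

36 rolls, 64 buns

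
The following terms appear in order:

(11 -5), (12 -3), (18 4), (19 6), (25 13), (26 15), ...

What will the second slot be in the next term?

22

Second slot: -5, -3, 4, 6, 13, 15 → 22 (alternating steps +2, +7, +2, +7, …).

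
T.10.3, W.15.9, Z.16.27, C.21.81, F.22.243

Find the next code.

I.27.729

Letter: letters move forward 3 places in the alphabet, wrapping Z→A, so T, W, Z, C, F → I.
Second component: alternating steps +5, +1, +5, +1, …, so 10, 15, 16, 21, 22 → 27.
For the third component, ×3 each step: 3, 9, 27, 81, 243 → 729.
Putting it together: I.27.729.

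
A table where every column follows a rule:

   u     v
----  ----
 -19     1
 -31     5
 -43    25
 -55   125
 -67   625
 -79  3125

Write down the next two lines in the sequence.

Column u: −12 each step; -19, -31, -43, -55, -67, -79 → -91 → -103.
Column v — ×5 each step: 1, 5, 25, 125, 625, 3125 → 15625 → 78125.
Putting the parts together: -91  15625 and then -103  78125.

-91  15625; -103  78125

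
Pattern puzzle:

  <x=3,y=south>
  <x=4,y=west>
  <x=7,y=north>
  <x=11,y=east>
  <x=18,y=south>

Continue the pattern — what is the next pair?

<x=29,y=west>

For the x, each term is the sum of the two before it: 3, 4, 7, 11, 18 → 29.
Y: repeats south → west → north → east; south, west, north, east, south → west.
Putting it together: <x=29,y=west>.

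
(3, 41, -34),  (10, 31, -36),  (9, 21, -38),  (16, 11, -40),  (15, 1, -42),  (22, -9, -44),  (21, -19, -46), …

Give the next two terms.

(28, -29, -48), (27, -39, -50)

First component goes 3, 10, 9, 16, 15, 22, 21 → 28 → 27 (alternating steps +7, −1, +7, −1, …).
Second component — −10 each step: 41, 31, 21, 11, 1, -9, -19 → -29 → -39.
Third component: -34, -36, -38, -40, -42, -44, -46 → -48 → -50 (−2 each step).
Putting the parts together: (28, -29, -48) and then (27, -39, -50).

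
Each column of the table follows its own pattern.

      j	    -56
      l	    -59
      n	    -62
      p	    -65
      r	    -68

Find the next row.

t  -71

Letter goes j, l, n, p, r → t (letters move forward 2 places in the alphabet).
Second component goes -56, -59, -62, -65, -68 → -71 (−3 each step).
Putting it together: t  -71.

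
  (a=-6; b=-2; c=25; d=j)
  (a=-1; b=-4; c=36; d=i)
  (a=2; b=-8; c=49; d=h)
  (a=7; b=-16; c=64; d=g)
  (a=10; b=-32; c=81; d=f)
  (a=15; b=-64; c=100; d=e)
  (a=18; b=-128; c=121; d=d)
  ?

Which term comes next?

A — alternating steps +5, +3, +5, +3, …: -6, -1, 2, 7, 10, 15, 18 → 23.
B: -2, -4, -8, -16, -32, -64, -128 → -256 (×2 each step).
C: perfect squares: 5², 6², 7², …, so 25, 36, 49, 64, 81, 100, 121 → 144.
For the d, letters move back 1 place in the alphabet: j, i, h, g, f, e, d → c.
So the next term is (a=23; b=-256; c=144; d=c).

(a=23; b=-256; c=144; d=c)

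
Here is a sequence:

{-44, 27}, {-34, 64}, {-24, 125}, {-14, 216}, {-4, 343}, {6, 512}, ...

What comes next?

{16, 729}

First value: -44, -34, -24, -14, -4, 6 → 16 (+10 each step).
Second value — perfect cubes: 3³, 4³, 5³, …: 27, 64, 125, 216, 343, 512 → 729.
So the next tuple is {16, 729}.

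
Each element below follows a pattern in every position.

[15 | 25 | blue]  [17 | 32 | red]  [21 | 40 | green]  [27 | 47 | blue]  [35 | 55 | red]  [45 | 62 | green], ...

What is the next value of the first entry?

57

First entry — differences are 2, 4, 6, … (increasing by 2 each time): 15, 17, 21, 27, 35, 45 → 57.
Second entry: 25, 32, 40, 47, 55, 62 → 70 (alternating steps +7, +8, +7, +8, …).
For the colour, repeats blue → red → green: blue, red, green, blue, red, green → blue.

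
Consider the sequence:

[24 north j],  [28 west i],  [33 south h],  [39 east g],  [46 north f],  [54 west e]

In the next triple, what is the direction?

south

For the direction, repeats north → west → south → east: north, west, south, east, north, west → south.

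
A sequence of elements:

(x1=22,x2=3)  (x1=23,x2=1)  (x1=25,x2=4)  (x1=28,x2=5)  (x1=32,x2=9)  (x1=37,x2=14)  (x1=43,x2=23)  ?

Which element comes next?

For the x1, differences are 1, 2, 3, … (increasing by 1 each time): 22, 23, 25, 28, 32, 37, 43 → 50.
X2 goes 3, 1, 4, 5, 9, 14, 23 → 37 (each term is the sum of the two before it).
So the next element is (x1=50,x2=37).

(x1=50,x2=37)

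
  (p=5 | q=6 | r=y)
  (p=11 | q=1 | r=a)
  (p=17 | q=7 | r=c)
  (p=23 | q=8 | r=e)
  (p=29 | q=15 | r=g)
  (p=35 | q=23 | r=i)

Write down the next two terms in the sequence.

(p=41 | q=38 | r=k), (p=47 | q=61 | r=m)

P: +6 each step, so 5, 11, 17, 23, 29, 35 → 41 → 47.
Q goes 6, 1, 7, 8, 15, 23 → 38 → 61 (each term is the sum of the two before it).
For the r, letters move forward 2 places in the alphabet, wrapping Z→A: y, a, c, e, g, i → k → m.
Putting the parts together: (p=41 | q=38 | r=k) and then (p=47 | q=61 | r=m).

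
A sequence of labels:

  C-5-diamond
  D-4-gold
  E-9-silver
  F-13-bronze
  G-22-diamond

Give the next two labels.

Letter: letters move forward 1 place in the alphabet; C, D, E, F, G → H → I.
Second component: each term is the sum of the two before it; 5, 4, 9, 13, 22 → 35 → 57.
For the rank, repeats diamond → gold → silver → bronze: diamond, gold, silver, bronze, diamond → gold → silver.
Putting the parts together: H-35-gold and then I-57-silver.

H-35-gold then I-57-silver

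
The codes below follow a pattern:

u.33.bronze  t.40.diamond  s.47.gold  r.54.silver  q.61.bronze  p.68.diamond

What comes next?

Letter: letters move back 1 place in the alphabet, so u, t, s, r, q, p → o.
Second component: +7 each step; 33, 40, 47, 54, 61, 68 → 75.
Rank: repeats bronze → diamond → gold → silver; bronze, diamond, gold, silver, bronze, diamond → gold.
So the next code is o.75.gold.

o.75.gold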